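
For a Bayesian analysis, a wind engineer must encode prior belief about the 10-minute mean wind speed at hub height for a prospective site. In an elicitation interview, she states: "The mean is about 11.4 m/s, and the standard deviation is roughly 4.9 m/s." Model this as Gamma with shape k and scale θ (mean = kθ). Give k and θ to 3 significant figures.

For Gamma(k, scale θ): mean = kθ, variance = kθ², so CV = 1/√k.
CV = SD/mean = 4.9/11.4 = 0.4298, hence k = 1/CV² = 5.41.
Then θ = mean/k = 11.4/5.41 = 2.11.

k ≈ 5.41, θ ≈ 2.11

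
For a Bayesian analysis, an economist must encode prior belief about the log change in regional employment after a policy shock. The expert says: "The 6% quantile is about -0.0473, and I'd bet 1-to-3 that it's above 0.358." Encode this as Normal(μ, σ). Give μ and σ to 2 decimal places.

μ = 0.24, σ = 0.18

The p-quantile of Normal(μ,σ) is μ + z_p·σ, with z_{0.06} = -1.555 and z_{0.75} = 0.6745.
Eliminate σ: μ = (z₂·x₁ − z₁·x₂)/(z₂ − z₁) = (0.6745·-0.0473 − (-1.555)·0.358)/2.229 = 0.24.
Then σ = (x₂ − x₁)/(z₂ − z₁) = (0.358 − -0.0473)/2.229 = 0.18.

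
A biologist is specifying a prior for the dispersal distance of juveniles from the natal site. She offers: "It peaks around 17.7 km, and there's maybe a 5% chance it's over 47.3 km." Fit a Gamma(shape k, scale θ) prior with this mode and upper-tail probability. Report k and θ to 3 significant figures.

k ≈ 3.79, θ ≈ 6.35

Gamma(k,θ) with k>1 has mode (k−1)θ, so θ = 17.7/(k−1).
Need P(X < 47.3) = 0.95 with θ tied to k this way. Start at k = 2, θ = 17.7: P(X<47.3) ≈ 0.746.
Too low — raise k to concentrate. Iterating converges to k ≈ 3.79.
Then θ = 17.7/(3.79−1) ≈ 6.35.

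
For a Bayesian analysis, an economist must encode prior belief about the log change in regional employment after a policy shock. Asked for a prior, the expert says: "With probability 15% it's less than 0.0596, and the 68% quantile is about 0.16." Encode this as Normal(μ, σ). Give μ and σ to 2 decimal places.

μ = 0.13, σ = 0.07

The p-quantile of Normal(μ,σ) is μ + z_p·σ, with z_{0.15} = -1.036 and z_{0.68} = 0.4677.
Eliminate σ: μ = (z₂·x₁ − z₁·x₂)/(z₂ − z₁) = (0.4677·0.0596 − (-1.036)·0.16)/1.504 = 0.13.
Then σ = (x₂ − x₁)/(z₂ − z₁) = (0.16 − 0.0596)/1.504 = 0.07.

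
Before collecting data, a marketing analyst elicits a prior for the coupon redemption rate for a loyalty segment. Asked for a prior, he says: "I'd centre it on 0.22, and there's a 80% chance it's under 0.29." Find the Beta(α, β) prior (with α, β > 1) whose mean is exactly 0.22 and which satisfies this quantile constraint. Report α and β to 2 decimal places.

α ≈ 5.01, β ≈ 17.76

With mean 0.22 fixed, write α = 0.22s, β = 0.78s where s = α+β.
Need P(θ < 0.29) = 0.8 under Beta(0.22s, 0.78s). Normal approximation: (q−m)/√(m(1−m)/s) ≈ z_{0.8} = 0.842, so s ≈ 0.22·0.78·(0.842)²/(0.29−0.22)² = 24.8.
At s = 24.8: P(θ<0.29) ≈ 0.808. Adjusting to match 0.8 gives s ≈ 22.76.
So α = 0.22·22.76 ≈ 5.01, β = 0.78·22.76 ≈ 17.76.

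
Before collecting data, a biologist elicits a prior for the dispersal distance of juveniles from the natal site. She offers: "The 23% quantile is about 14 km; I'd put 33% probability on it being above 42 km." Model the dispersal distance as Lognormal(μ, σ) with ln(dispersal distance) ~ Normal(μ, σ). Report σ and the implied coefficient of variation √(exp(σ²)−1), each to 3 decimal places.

If T ~ Lognormal(μ,σ) then ln T ~ Normal(μ,σ), so the p-quantile of ln T is μ + z_p·σ.
ln(14) = 2.639 and ln(42) = 3.738; z_{0.23} = -0.7388, z_{0.67} = 0.4399.
σ = (3.738 − 2.639)/(0.4399 − (-0.7388)) = 0.932.
μ = 2.639 − (-0.7388)·0.932 = 3.328.
CV = √(exp(σ²)−1) = √(exp(0.8686)−1) = 1.176.

σ ≈ 0.932, CV ≈ 1.176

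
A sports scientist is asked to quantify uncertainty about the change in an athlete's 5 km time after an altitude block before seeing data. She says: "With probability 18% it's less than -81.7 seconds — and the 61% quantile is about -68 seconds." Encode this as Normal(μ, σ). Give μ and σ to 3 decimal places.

The p-quantile of Normal(μ,σ) is μ + z_p·σ, with z_{0.18} = -0.9154 and z_{0.61} = 0.2793.
Eliminate σ: μ = (z₂·x₁ − z₁·x₂)/(z₂ − z₁) = (0.2793·-81.7 − (-0.9154)·-68)/1.195 = -71.203.
Then σ = (x₂ − x₁)/(z₂ − z₁) = (-68 − -81.7)/1.195 = 11.467.

μ = -71.203, σ = 11.467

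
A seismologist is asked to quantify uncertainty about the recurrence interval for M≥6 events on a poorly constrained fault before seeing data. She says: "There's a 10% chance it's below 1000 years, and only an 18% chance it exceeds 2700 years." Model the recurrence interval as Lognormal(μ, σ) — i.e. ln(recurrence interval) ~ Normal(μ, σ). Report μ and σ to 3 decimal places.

If T ~ Lognormal(μ,σ) then ln T ~ Normal(μ,σ), so the p-quantile of ln T is μ + z_p·σ.
ln(1000) = 6.908 and ln(2700) = 7.901; z_{0.1} = -1.282, z_{0.82} = 0.9154.
σ = (7.901 − 6.908)/(0.9154 − (-1.282)) = 0.452.
μ = 6.908 − (-1.282)·0.452 = 7.487.

μ ≈ 7.487, σ ≈ 0.452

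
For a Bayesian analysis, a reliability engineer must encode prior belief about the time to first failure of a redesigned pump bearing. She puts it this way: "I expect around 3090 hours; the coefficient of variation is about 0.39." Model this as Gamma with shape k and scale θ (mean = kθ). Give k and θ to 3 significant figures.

k ≈ 6.57, θ ≈ 470

For Gamma(k, scale θ): mean = kθ, variance = kθ², so CV = 1/√k.
CV = 0.39, hence k = 1/CV² = 6.57.
Then θ = mean/k = 3090/6.57 = 470.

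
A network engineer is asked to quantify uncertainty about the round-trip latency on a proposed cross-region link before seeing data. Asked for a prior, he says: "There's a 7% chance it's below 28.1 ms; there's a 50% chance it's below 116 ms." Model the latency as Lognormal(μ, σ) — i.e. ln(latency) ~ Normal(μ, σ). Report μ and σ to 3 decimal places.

If T ~ Lognormal(μ,σ) then ln T ~ Normal(μ,σ), so the p-quantile of ln T is μ + z_p·σ.
ln(28.1) = 3.336 and ln(116) = 4.754; z_{0.07} = -1.476, z_{0.5} = 0.
σ = (4.754 − 3.336)/(0 − (-1.476)) = 0.961.
μ = 3.336 − (-1.476)·0.961 = 4.754.

μ ≈ 4.754, σ ≈ 0.961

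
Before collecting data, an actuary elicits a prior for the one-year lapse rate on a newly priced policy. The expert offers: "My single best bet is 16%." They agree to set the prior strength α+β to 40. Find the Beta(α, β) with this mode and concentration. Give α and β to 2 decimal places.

α = 7.08, β = 32.92

For α,β > 1 the Beta mode is (α−1)/(α+β−2). With α+β = 40, the mode is (α−1)/38.
Set (α−1)/38 = 0.16 → α = 1 + 0.16·38 = 7.08.
β = 40 − α = 32.92.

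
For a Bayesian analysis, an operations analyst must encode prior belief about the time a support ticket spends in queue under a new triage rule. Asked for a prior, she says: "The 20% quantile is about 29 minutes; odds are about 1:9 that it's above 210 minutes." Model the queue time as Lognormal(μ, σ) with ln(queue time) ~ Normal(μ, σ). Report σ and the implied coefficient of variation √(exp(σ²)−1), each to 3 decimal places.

σ ≈ 0.932, CV ≈ 1.177

If T ~ Lognormal(μ,σ) then ln T ~ Normal(μ,σ), so the p-quantile of ln T is μ + z_p·σ.
ln(29) = 3.367 and ln(210) = 5.347; z_{0.2} = -0.8416, z_{0.9} = 1.282.
σ = (5.347 − 3.367)/(1.282 − (-0.8416)) = 0.932.
μ = 3.367 − (-0.8416)·0.932 = 4.152.
CV = √(exp(σ²)−1) = √(exp(0.8695)−1) = 1.177.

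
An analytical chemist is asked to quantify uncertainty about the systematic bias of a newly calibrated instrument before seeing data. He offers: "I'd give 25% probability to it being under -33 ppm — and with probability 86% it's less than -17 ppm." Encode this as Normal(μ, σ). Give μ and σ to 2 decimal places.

μ = -26.85, σ = 9.12

For Normal(μ,σ), the p-quantile is μ + z_p·σ. Here z_{0.25} = -0.6745, z_{0.86} = 1.08.
So -33 = μ − 0.6745σ and -17 = μ + 1.08σ.
Subtracting: σ = (-17 − -33)/(1.08 − (-0.6745)) = 9.12.
Then μ = -33 − (-0.6745)·9.12 = -26.85.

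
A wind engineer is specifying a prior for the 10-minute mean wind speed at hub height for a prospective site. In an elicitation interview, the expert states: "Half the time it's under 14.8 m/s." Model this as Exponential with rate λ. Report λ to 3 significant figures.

λ ≈ 0.0468

Exponential median = ln 2 / λ, so λ = ln 2 / 14.8 = 0.0468.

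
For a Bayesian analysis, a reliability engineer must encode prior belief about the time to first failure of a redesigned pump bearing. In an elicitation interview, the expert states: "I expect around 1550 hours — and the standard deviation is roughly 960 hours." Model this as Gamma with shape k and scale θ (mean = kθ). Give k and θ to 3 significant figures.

k ≈ 2.61, θ ≈ 595

For Gamma(k, scale θ): mean = kθ, variance = kθ², so CV = 1/√k.
CV = SD/mean = 960/1550 = 0.6194, hence k = 1/CV² = 2.61.
Then θ = mean/k = 1550/2.61 = 595.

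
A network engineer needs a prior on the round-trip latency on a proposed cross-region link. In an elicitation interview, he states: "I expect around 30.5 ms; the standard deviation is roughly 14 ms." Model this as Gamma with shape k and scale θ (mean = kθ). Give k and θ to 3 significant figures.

For Gamma(k, scale θ): mean = kθ, variance = kθ², so CV = 1/√k.
CV = SD/mean = 14/30.5 = 0.459, hence k = 1/CV² = 4.75.
Then θ = mean/k = 30.5/4.75 = 6.43.

k ≈ 4.75, θ ≈ 6.43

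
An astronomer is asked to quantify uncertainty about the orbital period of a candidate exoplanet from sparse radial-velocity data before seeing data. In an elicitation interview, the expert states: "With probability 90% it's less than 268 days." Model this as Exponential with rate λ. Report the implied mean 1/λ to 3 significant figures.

mean ≈ 116 days

P(T < 268.0) = 1 − e^(−λ·268.0) = 0.9, so λ = −ln(1−0.9)/268.0 = −ln(0.1)/268.0 = 0.00859.
Mean = 1/λ = 116 days.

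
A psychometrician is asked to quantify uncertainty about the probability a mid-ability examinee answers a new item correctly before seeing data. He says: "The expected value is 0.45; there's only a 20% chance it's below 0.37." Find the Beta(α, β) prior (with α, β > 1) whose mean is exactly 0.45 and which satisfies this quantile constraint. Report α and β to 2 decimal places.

α ≈ 12.49, β ≈ 15.26

With mean 0.45 fixed, write α = 0.45s, β = 0.55s where s = α+β.
Need P(θ < 0.37) = 0.2 under Beta(0.45s, 0.55s). Normal approximation: (q−m)/√(m(1−m)/s) ≈ z_{0.2} = -0.842, so s ≈ 0.45·0.55·(-0.842)²/(0.37−0.45)² = 27.4.
At s = 27.4: P(θ<0.37) ≈ 0.202. Adjusting to match 0.2 gives s ≈ 27.75.
So α = 0.45·27.75 ≈ 12.49, β = 0.55·27.75 ≈ 15.26.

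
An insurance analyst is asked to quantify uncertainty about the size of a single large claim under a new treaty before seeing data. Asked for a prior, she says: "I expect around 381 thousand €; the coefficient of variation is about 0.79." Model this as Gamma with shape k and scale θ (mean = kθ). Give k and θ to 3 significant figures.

k ≈ 1.6, θ ≈ 238

For Gamma(k, scale θ): mean = kθ, variance = kθ², so CV = 1/√k.
CV = 0.79, hence k = 1/CV² = 1.6.
Then θ = mean/k = 381/1.6 = 238.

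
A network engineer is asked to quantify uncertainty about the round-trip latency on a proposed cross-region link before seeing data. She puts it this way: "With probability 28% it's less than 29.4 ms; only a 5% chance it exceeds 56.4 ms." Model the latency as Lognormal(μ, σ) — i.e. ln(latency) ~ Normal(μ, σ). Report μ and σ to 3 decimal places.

μ ≈ 3.551, σ ≈ 0.292

If T ~ Lognormal(μ,σ) then ln T ~ Normal(μ,σ), so the p-quantile of ln T is μ + z_p·σ.
ln(29.4) = 3.381 and ln(56.4) = 4.032; z_{0.28} = -0.5828, z_{0.95} = 1.645.
σ = (4.032 − 3.381)/(1.645 − (-0.5828)) = 0.292.
μ = 3.381 − (-0.5828)·0.292 = 3.551.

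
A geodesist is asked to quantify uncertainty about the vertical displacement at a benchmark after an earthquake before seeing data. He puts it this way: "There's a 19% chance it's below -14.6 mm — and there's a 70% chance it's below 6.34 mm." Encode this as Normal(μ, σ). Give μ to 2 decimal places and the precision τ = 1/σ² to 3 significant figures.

μ = -1.49, τ = 0.00448

For Normal(μ,σ), the p-quantile is μ + z_p·σ. Here z_{0.19} = -0.8779, z_{0.7} = 0.5244.
So -14.6 = μ − 0.8779σ and 6.34 = μ + 0.5244σ.
Subtracting: σ = (6.34 − -14.6)/(0.5244 − (-0.8779)) = 14.93.
Then μ = -14.6 − (-0.8779)·14.93 = -1.49.
Precision τ = 1/σ² = 1/14.93² = 0.00448.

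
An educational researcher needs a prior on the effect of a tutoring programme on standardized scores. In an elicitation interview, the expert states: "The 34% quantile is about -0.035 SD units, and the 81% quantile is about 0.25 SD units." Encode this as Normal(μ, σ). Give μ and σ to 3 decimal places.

μ = 0.056, σ = 0.221

For Normal(μ,σ), the p-quantile is μ + z_p·σ. Here z_{0.34} = -0.4125, z_{0.81} = 0.8779.
So -0.035 = μ − 0.4125σ and 0.25 = μ + 0.8779σ.
Subtracting: σ = (0.25 − -0.035)/(0.8779 − (-0.4125)) = 0.221.
Then μ = -0.035 − (-0.4125)·0.221 = 0.056.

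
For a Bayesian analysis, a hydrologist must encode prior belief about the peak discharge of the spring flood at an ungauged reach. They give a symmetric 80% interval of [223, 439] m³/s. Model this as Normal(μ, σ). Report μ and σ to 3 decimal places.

A symmetric 80% interval runs μ ± z·σ with z = 1.282.
Half-width = 108, so σ = 108/1.282 = 84.273.
μ is the interval midpoint, 331.000.

μ = 331.000, σ = 84.273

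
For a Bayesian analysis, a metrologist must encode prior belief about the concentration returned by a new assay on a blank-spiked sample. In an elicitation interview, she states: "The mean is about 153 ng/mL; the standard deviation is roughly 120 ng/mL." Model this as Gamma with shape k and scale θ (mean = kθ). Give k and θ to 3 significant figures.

k ≈ 1.63, θ ≈ 94.1

For Gamma(k, scale θ): mean = kθ, variance = kθ², so CV = 1/√k.
CV = SD/mean = 120/153 = 0.7843, hence k = 1/CV² = 1.63.
Then θ = mean/k = 153/1.63 = 94.1.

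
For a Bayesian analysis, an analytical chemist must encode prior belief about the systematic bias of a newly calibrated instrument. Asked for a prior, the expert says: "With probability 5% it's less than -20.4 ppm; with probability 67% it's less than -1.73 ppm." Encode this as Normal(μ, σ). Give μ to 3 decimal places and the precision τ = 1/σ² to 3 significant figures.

μ = -5.670, τ = 0.0125

For Normal(μ,σ), the p-quantile is μ + z_p·σ. Here z_{0.05} = -1.645, z_{0.67} = 0.4399.
So -20.4 = μ − 1.645σ and -1.73 = μ + 0.4399σ.
Subtracting: σ = (-1.73 − -20.4)/(0.4399 − (-1.645)) = 8.955.
Then μ = -20.4 − (-1.645)·8.955 = -5.670.
Precision τ = 1/σ² = 1/8.955² = 0.0125.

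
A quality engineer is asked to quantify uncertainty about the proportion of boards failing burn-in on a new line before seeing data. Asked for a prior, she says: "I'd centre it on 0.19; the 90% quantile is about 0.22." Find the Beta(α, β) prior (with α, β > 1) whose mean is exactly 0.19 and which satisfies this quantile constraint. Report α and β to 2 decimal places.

With mean 0.19 fixed, write α = 0.19s, β = 0.81s where s = α+β.
Need P(θ < 0.22) = 0.9 under Beta(0.19s, 0.81s). Normal approximation: (q−m)/√(m(1−m)/s) ≈ z_{0.9} = 1.28, so s ≈ 0.19·0.81·(1.28)²/(0.22−0.19)² = 280.8.
At s = 280.8: P(θ<0.22) ≈ 0.897. Adjusting to match 0.9 gives s ≈ 288.63.
So α = 0.19·288.63 ≈ 54.84, β = 0.81·288.63 ≈ 233.79.

α ≈ 54.84, β ≈ 233.79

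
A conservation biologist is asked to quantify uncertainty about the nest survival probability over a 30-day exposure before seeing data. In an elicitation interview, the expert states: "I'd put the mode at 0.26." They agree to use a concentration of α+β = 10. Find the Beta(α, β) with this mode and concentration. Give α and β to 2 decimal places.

α = 3.08, β = 6.92

For α,β > 1 the Beta mode is (α−1)/(α+β−2). With α+β = 10, the mode is (α−1)/8.
Set (α−1)/8 = 0.26 → α = 1 + 0.26·8 = 3.08.
β = 10 − α = 6.92.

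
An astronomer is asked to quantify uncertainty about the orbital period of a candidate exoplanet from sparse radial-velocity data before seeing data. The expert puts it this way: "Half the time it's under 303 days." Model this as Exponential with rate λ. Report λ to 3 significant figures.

λ ≈ 0.00229

Exponential median = ln 2 / λ, so λ = ln 2 / 303.0 = 0.00229.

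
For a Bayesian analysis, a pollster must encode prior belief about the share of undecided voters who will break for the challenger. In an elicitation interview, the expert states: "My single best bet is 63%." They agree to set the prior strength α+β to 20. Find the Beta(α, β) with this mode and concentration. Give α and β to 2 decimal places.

For α,β > 1 the Beta mode is (α−1)/(α+β−2). With α+β = 20, the mode is (α−1)/18.
Set (α−1)/18 = 0.63 → α = 1 + 0.63·18 = 12.34.
β = 20 − α = 7.66.

α = 12.34, β = 7.66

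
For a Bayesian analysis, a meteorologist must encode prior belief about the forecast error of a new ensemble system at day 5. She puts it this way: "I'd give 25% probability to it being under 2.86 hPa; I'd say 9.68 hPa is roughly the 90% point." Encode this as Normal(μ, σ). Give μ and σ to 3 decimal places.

μ = 5.212, σ = 3.487

The p-quantile of Normal(μ,σ) is μ + z_p·σ, with z_{0.25} = -0.6745 and z_{0.9} = 1.282.
Eliminate σ: μ = (z₂·x₁ − z₁·x₂)/(z₂ − z₁) = (1.282·2.86 − (-0.6745)·9.68)/1.956 = 5.212.
Then σ = (x₂ − x₁)/(z₂ − z₁) = (9.68 − 2.86)/1.956 = 3.487.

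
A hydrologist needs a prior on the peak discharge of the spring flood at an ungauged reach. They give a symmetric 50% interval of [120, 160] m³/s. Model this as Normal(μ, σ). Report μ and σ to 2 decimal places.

μ = 140.00, σ = 29.65

A symmetric 50% interval runs μ ± z·σ with z = 0.6745.
Half-width = 20, so σ = 20/0.6745 = 29.65.
μ is the interval midpoint, 140.00.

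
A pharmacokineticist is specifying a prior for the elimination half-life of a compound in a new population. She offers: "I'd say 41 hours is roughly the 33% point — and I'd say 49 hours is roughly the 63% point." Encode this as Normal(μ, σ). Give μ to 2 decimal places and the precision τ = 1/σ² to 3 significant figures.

For Normal(μ,σ), the p-quantile is μ + z_p·σ. Here z_{0.33} = -0.4399, z_{0.63} = 0.3319.
So 41 = μ − 0.4399σ and 49 = μ + 0.3319σ.
Subtracting: σ = (49 − 41)/(0.3319 − (-0.4399)) = 10.37.
Then μ = 41 − (-0.4399)·10.37 = 45.56.
Precision τ = 1/σ² = 1/10.37² = 0.00931.

μ = 45.56, τ = 0.00931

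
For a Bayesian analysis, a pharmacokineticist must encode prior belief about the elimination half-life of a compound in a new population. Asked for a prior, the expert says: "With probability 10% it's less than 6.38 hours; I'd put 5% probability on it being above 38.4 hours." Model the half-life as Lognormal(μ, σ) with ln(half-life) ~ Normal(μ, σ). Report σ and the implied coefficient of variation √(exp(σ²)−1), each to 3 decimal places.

σ ≈ 0.613, CV ≈ 0.676

If T ~ Lognormal(μ,σ) then ln T ~ Normal(μ,σ), so the p-quantile of ln T is μ + z_p·σ.
ln(6.38) = 1.853 and ln(38.4) = 3.648; z_{0.1} = -1.282, z_{0.95} = 1.645.
σ = (3.648 − 1.853)/(1.645 − (-1.282)) = 0.613.
μ = 1.853 − (-1.282)·0.613 = 2.639.
CV = √(exp(σ²)−1) = √(exp(0.3762)−1) = 0.676.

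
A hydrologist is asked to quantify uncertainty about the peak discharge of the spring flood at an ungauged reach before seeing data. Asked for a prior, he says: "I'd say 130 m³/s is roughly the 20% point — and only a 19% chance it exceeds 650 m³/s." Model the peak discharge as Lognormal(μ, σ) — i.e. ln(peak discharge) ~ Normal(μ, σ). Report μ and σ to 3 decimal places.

If T ~ Lognormal(μ,σ) then ln T ~ Normal(μ,σ), so the p-quantile of ln T is μ + z_p·σ.
ln(130) = 4.868 and ln(650) = 6.477; z_{0.2} = -0.8416, z_{0.81} = 0.8779.
σ = (6.477 − 4.868)/(0.8779 − (-0.8416)) = 0.936.
μ = 4.868 − (-0.8416)·0.936 = 5.655.

μ ≈ 5.655, σ ≈ 0.936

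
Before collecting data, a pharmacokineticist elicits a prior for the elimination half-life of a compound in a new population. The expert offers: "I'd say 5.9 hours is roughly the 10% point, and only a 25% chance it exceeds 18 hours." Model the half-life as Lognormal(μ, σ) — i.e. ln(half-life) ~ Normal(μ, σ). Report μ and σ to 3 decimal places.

μ ≈ 2.506, σ ≈ 0.570

If T ~ Lognormal(μ,σ) then ln T ~ Normal(μ,σ), so the p-quantile of ln T is μ + z_p·σ.
ln(5.9) = 1.775 and ln(18) = 2.89; z_{0.1} = -1.282, z_{0.75} = 0.6745.
σ = (2.89 − 1.775)/(0.6745 − (-1.282)) = 0.570.
μ = 1.775 − (-1.282)·0.570 = 2.506.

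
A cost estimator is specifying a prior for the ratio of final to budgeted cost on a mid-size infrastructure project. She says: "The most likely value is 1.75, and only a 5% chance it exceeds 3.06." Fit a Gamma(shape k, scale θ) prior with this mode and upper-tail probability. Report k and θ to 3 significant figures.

Gamma(k,θ) with k>1 has mode (k−1)θ, so θ = 1.75/(k−1).
Need P(X < 3.06) = 0.95 with θ tied to k this way. Start at k = 2, θ = 1.75: P(X<3.06) ≈ 0.522.
Too low — raise k to concentrate. Iterating converges to k ≈ 9.93.
Then θ = 1.75/(9.93−1) ≈ 0.196.

k ≈ 9.93, θ ≈ 0.196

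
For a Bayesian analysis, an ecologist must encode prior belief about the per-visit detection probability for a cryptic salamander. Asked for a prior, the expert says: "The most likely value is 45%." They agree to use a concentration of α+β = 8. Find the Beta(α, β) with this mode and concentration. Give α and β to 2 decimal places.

For α,β > 1 the Beta mode is (α−1)/(α+β−2). With α+β = 8, the mode is (α−1)/6.
Set (α−1)/6 = 0.45 → α = 1 + 0.45·6 = 3.70.
β = 8 − α = 4.30.

α = 3.70, β = 4.30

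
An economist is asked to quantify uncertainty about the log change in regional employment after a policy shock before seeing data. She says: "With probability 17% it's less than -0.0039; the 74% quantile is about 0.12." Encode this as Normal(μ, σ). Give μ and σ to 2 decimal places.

μ = 0.07, σ = 0.08

For Normal(μ,σ), the p-quantile is μ + z_p·σ. Here z_{0.17} = -0.9542, z_{0.74} = 0.6433.
So -0.0039 = μ − 0.9542σ and 0.12 = μ + 0.6433σ.
Subtracting: σ = (0.12 − -0.0039)/(0.6433 − (-0.9542)) = 0.08.
Then μ = -0.0039 − (-0.9542)·0.08 = 0.07.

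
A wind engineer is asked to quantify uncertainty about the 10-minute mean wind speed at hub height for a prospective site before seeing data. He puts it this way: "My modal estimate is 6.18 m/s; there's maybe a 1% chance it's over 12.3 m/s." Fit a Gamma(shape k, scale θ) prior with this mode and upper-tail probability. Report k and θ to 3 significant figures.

Gamma(k,θ) with k>1 has mode (k−1)θ, so θ = 6.18/(k−1).
Need P(X < 12.3) = 0.99 with θ tied to k this way. Start at k = 2, θ = 6.18: P(X<12.3) ≈ 0.591.
Too low — raise k to concentrate. Iterating converges to k ≈ 11.4.
Then θ = 6.18/(11.4−1) ≈ 0.596.

k ≈ 11.4, θ ≈ 0.596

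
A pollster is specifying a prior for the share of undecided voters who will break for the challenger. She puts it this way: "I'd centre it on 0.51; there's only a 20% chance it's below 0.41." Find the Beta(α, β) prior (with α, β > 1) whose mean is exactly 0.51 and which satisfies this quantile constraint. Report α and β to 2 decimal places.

With mean 0.51 fixed, write α = 0.51s, β = 0.49s where s = α+β.
Need P(θ < 0.41) = 0.2 under Beta(0.51s, 0.49s). Normal approximation: (q−m)/√(m(1−m)/s) ≈ z_{0.2} = -0.842, so s ≈ 0.51·0.49·(-0.842)²/(0.41−0.51)² = 17.7.
At s = 17.7: P(θ<0.41) ≈ 0.201. Adjusting to match 0.2 gives s ≈ 17.80.
So α = 0.51·17.80 ≈ 9.08, β = 0.49·17.80 ≈ 8.72.

α ≈ 9.08, β ≈ 8.72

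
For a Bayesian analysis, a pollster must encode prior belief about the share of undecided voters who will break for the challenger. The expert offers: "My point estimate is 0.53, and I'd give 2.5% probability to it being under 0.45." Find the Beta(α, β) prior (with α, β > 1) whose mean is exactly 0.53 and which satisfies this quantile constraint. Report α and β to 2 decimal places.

α ≈ 79.24, β ≈ 70.27

With mean 0.53 fixed, write α = 0.53s, β = 0.47s where s = α+β.
Need P(θ < 0.45) = 0.025 under Beta(0.53s, 0.47s). Normal approximation: (q−m)/√(m(1−m)/s) ≈ z_{0.025} = -1.96, so s ≈ 0.53·0.47·(-1.96)²/(0.45−0.53)² = 149.5.
At s = 149.5: P(θ<0.45) ≈ 0.025. Adjusting to match 0.025 gives s ≈ 149.51.
So α = 0.53·149.51 ≈ 79.24, β = 0.47·149.51 ≈ 70.27.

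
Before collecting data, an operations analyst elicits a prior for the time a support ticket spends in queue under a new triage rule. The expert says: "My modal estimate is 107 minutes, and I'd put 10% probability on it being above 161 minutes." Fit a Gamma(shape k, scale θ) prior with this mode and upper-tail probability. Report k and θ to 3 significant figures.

k ≈ 12.1, θ ≈ 9.6

Gamma(k,θ) with k>1 has mode (k−1)θ, so θ = 107/(k−1).
Need P(X < 161) = 0.9 with θ tied to k this way. Start at k = 2, θ = 107: P(X<161) ≈ 0.444.
Too low — raise k to concentrate. Iterating converges to k ≈ 12.1.
Then θ = 107/(12.1−1) ≈ 9.6.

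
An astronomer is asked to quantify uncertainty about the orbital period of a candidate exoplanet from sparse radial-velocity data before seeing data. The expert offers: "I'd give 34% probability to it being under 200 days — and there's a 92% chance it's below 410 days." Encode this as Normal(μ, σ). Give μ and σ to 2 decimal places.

The p-quantile of Normal(μ,σ) is μ + z_p·σ, with z_{0.34} = -0.4125 and z_{0.92} = 1.405.
Eliminate σ: μ = (z₂·x₁ − z₁·x₂)/(z₂ − z₁) = (1.405·200 − (-0.4125)·410)/1.818 = 247.66.
Then σ = (x₂ − x₁)/(z₂ − z₁) = (410 − 200)/1.818 = 115.54.

μ = 247.66, σ = 115.54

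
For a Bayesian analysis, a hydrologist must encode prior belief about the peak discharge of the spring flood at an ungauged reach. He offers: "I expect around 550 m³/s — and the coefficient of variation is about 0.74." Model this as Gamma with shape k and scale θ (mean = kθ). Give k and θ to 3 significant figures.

k ≈ 1.83, θ ≈ 301

For Gamma(k, scale θ): mean = kθ, variance = kθ², so CV = 1/√k.
CV = 0.74, hence k = 1/CV² = 1.83.
Then θ = mean/k = 550/1.83 = 301.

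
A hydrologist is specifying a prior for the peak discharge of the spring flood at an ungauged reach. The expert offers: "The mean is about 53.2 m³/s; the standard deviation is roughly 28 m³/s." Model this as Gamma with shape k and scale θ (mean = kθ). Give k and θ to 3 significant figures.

k ≈ 3.61, θ ≈ 14.7

For Gamma(k, scale θ): mean = kθ, variance = kθ², so CV = 1/√k.
CV = SD/mean = 28/53.2 = 0.5263, hence k = 1/CV² = 3.61.
Then θ = mean/k = 53.2/3.61 = 14.7.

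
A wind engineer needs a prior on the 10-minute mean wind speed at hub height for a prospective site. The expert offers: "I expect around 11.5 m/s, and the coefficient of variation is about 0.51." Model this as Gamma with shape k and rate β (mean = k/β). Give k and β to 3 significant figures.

For Gamma(k, rate β): mean = k/β, variance = k/β², so CV = 1/√k.
CV = 0.51, hence k = 1/CV² = 3.84.
Then β = k/mean = 3.84/11.5 = 0.334.

k ≈ 3.84, β ≈ 0.334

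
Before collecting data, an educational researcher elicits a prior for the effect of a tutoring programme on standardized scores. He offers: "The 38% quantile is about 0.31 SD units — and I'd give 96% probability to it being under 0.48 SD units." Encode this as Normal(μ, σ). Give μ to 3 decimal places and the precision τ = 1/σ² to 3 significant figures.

The p-quantile of Normal(μ,σ) is μ + z_p·σ, with z_{0.38} = -0.3055 and z_{0.96} = 1.751.
Eliminate σ: μ = (z₂·x₁ − z₁·x₂)/(z₂ − z₁) = (1.751·0.31 − (-0.3055)·0.48)/2.056 = 0.335.
Then σ = (x₂ − x₁)/(z₂ − z₁) = (0.48 − 0.31)/2.056 = 0.083.
Precision τ = 1/σ² = 1/0.08268² = 146.

μ = 0.335, τ = 146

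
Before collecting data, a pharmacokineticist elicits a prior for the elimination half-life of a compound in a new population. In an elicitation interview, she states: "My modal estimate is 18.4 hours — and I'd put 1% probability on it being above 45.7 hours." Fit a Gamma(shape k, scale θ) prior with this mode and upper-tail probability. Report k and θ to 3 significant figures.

k ≈ 6.68, θ ≈ 3.24

Gamma(k,θ) with k>1 has mode (k−1)θ, so θ = 18.4/(k−1).
Need P(X < 45.7) = 0.99 with θ tied to k this way. Start at k = 2, θ = 18.4: P(X<45.7) ≈ 0.709.
Too low — raise k to concentrate. Iterating converges to k ≈ 6.68.
Then θ = 18.4/(6.68−1) ≈ 3.24.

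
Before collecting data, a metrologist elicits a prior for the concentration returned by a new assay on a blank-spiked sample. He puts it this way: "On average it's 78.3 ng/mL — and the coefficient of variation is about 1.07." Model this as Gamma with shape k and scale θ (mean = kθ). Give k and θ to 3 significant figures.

For Gamma(k, scale θ): mean = kθ, variance = kθ², so CV = 1/√k.
CV = 1.07, hence k = 1/CV² = 0.873.
Then θ = mean/k = 78.3/0.873 = 89.6.

k ≈ 0.873, θ ≈ 89.6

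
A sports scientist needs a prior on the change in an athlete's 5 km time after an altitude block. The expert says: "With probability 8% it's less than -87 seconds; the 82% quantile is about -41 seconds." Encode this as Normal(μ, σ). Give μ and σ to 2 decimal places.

μ = -59.15, σ = 19.82

For Normal(μ,σ), the p-quantile is μ + z_p·σ. Here z_{0.08} = -1.405, z_{0.82} = 0.9154.
So -87 = μ − 1.405σ and -41 = μ + 0.9154σ.
Subtracting: σ = (-41 − -87)/(0.9154 − (-1.405)) = 19.82.
Then μ = -87 − (-1.405)·19.82 = -59.15.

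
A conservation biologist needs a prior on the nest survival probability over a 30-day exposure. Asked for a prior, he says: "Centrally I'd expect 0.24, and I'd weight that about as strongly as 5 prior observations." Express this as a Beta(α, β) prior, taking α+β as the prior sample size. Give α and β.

α = 1.2, β = 3.8

Under the effective-sample-size interpretation, Beta(α, β) has prior mean α/(α+β) and prior sample size α+β.
So α+β = 5 and α/(α+β) = 0.24, giving α = 0.24·5 = 1.2 and β = 5 − 1.2 = 3.8.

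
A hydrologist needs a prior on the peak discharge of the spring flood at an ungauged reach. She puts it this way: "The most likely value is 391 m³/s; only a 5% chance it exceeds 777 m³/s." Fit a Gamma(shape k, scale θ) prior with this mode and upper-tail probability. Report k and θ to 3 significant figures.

Gamma(k,θ) with k>1 has mode (k−1)θ, so θ = 391/(k−1).
Need P(X < 777) = 0.95 with θ tied to k this way. Start at k = 2, θ = 391: P(X<777) ≈ 0.591.
Too low — raise k to concentrate. Iterating converges to k ≈ 6.88.
Then θ = 391/(6.88−1) ≈ 66.5.

k ≈ 6.88, θ ≈ 66.5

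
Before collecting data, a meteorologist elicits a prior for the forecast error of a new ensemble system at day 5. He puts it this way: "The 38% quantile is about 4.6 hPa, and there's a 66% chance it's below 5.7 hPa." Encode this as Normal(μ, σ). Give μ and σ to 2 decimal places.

For Normal(μ,σ), the p-quantile is μ + z_p·σ. Here z_{0.38} = -0.3055, z_{0.66} = 0.4125.
So 4.6 = μ − 0.3055σ and 5.7 = μ + 0.4125σ.
Subtracting: σ = (5.7 − 4.6)/(0.4125 − (-0.3055)) = 1.53.
Then μ = 4.6 − (-0.3055)·1.53 = 5.07.

μ = 5.07, σ = 1.53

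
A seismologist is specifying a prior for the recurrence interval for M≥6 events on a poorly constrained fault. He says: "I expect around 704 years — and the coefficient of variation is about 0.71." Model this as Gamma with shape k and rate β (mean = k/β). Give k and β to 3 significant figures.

k ≈ 1.98, β ≈ 0.00282

For Gamma(k, rate β): mean = k/β, variance = k/β², so CV = 1/√k.
CV = 0.71, hence k = 1/CV² = 1.98.
Then β = k/mean = 1.98/704 = 0.00282.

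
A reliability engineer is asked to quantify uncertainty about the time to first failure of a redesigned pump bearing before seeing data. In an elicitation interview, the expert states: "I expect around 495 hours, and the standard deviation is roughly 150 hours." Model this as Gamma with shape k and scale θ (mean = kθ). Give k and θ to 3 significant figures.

k ≈ 10.9, θ ≈ 45.5

For Gamma(k, scale θ): mean = kθ, variance = kθ², so CV = 1/√k.
CV = SD/mean = 150/495 = 0.303, hence k = 1/CV² = 10.9.
Then θ = mean/k = 495/10.9 = 45.5.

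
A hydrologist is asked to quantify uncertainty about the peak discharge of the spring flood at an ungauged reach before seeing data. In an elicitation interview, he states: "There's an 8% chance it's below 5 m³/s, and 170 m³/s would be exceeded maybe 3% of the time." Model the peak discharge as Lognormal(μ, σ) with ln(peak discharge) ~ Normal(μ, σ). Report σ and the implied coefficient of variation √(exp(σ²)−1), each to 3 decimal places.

If T ~ Lognormal(μ,σ) then ln T ~ Normal(μ,σ), so the p-quantile of ln T is μ + z_p·σ.
ln(5) = 1.609 and ln(170) = 5.136; z_{0.08} = -1.405, z_{0.97} = 1.881.
σ = (5.136 − 1.609)/(1.881 − (-1.405)) = 1.073.
μ = 1.609 − (-1.405)·1.073 = 3.117.
CV = √(exp(σ²)−1) = √(exp(1.1517)−1) = 1.471.

σ ≈ 1.073, CV ≈ 1.471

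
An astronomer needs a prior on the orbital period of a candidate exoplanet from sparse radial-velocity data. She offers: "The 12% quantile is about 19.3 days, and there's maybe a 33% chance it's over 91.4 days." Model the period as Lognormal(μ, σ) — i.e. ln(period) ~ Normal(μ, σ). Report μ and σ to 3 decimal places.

If T ~ Lognormal(μ,σ) then ln T ~ Normal(μ,σ), so the p-quantile of ln T is μ + z_p·σ.
ln(19.3) = 2.96 and ln(91.4) = 4.515; z_{0.12} = -1.175, z_{0.67} = 0.4399.
σ = (4.515 − 2.96)/(0.4399 − (-1.175)) = 0.963.
μ = 2.96 − (-1.175)·0.963 = 4.092.

μ ≈ 4.092, σ ≈ 0.963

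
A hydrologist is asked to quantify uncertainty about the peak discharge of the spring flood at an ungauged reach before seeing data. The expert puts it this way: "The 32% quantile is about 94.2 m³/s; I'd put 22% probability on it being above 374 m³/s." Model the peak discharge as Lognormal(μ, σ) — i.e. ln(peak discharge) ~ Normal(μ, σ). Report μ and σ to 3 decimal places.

If T ~ Lognormal(μ,σ) then ln T ~ Normal(μ,σ), so the p-quantile of ln T is μ + z_p·σ.
ln(94.2) = 4.545 and ln(374) = 5.924; z_{0.32} = -0.4677, z_{0.78} = 0.7722.
σ = (5.924 − 4.545)/(0.7722 − (-0.4677)) = 1.112.
μ = 4.545 − (-0.4677)·1.112 = 5.066.

μ ≈ 5.066, σ ≈ 1.112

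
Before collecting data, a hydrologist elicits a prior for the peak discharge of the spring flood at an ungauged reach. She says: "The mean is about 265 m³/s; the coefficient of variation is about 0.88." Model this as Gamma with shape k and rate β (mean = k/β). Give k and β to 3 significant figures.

For Gamma(k, rate β): mean = k/β, variance = k/β², so CV = 1/√k.
CV = 0.88, hence k = 1/CV² = 1.29.
Then β = k/mean = 1.29/265 = 0.00487.

k ≈ 1.29, β ≈ 0.00487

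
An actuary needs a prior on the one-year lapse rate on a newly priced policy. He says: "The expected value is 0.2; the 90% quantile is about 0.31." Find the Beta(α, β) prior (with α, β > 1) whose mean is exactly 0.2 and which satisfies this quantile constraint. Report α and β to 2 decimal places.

With mean 0.2 fixed, write α = 0.2s, β = 0.8s where s = α+β.
Need P(θ < 0.31) = 0.9 under Beta(0.2s, 0.8s). Normal approximation: (q−m)/√(m(1−m)/s) ≈ z_{0.9} = 1.28, so s ≈ 0.2·0.8·(1.28)²/(0.31−0.2)² = 21.7.
At s = 21.7: P(θ<0.31) ≈ 0.894. Adjusting to match 0.9 gives s ≈ 23.19.
So α = 0.2·23.19 ≈ 4.64, β = 0.8·23.19 ≈ 18.55.

α ≈ 4.64, β ≈ 18.55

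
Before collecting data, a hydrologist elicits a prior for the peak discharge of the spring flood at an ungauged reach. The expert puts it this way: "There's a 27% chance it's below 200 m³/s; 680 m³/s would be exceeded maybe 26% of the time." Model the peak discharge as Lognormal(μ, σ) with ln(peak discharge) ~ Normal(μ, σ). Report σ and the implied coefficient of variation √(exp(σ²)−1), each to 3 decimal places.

If T ~ Lognormal(μ,σ) then ln T ~ Normal(μ,σ), so the p-quantile of ln T is μ + z_p·σ.
ln(200) = 5.298 and ln(680) = 6.522; z_{0.27} = -0.6128, z_{0.74} = 0.6433.
σ = (6.522 − 5.298)/(0.6433 − (-0.6128)) = 0.974.
μ = 5.298 − (-0.6128)·0.974 = 5.895.
CV = √(exp(σ²)−1) = √(exp(0.9491)−1) = 1.258.

σ ≈ 0.974, CV ≈ 1.258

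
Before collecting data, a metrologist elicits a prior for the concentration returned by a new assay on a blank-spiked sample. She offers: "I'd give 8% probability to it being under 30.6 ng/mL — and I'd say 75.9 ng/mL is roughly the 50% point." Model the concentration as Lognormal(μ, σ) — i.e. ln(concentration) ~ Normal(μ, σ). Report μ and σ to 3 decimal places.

If T ~ Lognormal(μ,σ) then ln T ~ Normal(μ,σ), so the p-quantile of ln T is μ + z_p·σ.
ln(30.6) = 3.421 and ln(75.9) = 4.329; z_{0.08} = -1.405, z_{0.5} = 0.
σ = (4.329 − 3.421)/(0 − (-1.405)) = 0.647.
μ = 3.421 − (-1.405)·0.647 = 4.329.

μ ≈ 4.329, σ ≈ 0.647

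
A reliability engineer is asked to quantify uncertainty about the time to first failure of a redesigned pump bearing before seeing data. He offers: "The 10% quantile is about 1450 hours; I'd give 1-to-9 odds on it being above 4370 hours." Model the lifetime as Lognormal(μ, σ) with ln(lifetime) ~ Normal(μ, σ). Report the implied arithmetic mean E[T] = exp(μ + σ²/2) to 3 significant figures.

E[T] ≈ 2760 hours

If T ~ Lognormal(μ,σ) then ln T ~ Normal(μ,σ), so the p-quantile of ln T is μ + z_p·σ.
ln(1450) = 7.279 and ln(4370) = 8.383; z_{0.1} = -1.282, z_{0.9} = 1.282.
σ = (8.383 − 7.279)/(1.282 − (-1.282)) = 0.430.
μ = 7.279 − (-1.282)·0.430 = 7.831.
E[T] = exp(μ + σ²/2) = exp(7.831 + 0.0926) = 2760 hours.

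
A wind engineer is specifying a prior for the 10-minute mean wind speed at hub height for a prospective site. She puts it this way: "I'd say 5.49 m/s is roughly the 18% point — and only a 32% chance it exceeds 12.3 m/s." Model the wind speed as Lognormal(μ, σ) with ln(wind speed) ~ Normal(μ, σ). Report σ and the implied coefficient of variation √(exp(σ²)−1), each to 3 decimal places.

σ ≈ 0.583, CV ≈ 0.637

If T ~ Lognormal(μ,σ) then ln T ~ Normal(μ,σ), so the p-quantile of ln T is μ + z_p·σ.
ln(5.49) = 1.703 and ln(12.3) = 2.51; z_{0.18} = -0.9154, z_{0.68} = 0.4677.
σ = (2.51 − 1.703)/(0.4677 − (-0.9154)) = 0.583.
μ = 1.703 − (-0.9154)·0.583 = 2.237.
CV = √(exp(σ²)−1) = √(exp(0.3402)−1) = 0.637.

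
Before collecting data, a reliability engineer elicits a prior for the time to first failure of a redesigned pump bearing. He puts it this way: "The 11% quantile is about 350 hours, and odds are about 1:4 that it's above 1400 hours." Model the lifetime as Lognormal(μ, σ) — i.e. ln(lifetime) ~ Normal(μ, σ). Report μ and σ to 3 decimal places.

If T ~ Lognormal(μ,σ) then ln T ~ Normal(μ,σ), so the p-quantile of ln T is μ + z_p·σ.
ln(350) = 5.858 and ln(1400) = 7.244; z_{0.11} = -1.227, z_{0.8} = 0.8416.
σ = (7.244 − 5.858)/(0.8416 − (-1.227)) = 0.670.
μ = 5.858 − (-1.227)·0.670 = 6.680.

μ ≈ 6.680, σ ≈ 0.670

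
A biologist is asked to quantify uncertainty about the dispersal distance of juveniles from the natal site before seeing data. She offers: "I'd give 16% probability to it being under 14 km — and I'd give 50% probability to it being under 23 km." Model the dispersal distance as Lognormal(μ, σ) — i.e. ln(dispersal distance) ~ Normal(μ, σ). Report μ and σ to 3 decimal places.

If T ~ Lognormal(μ,σ) then ln T ~ Normal(μ,σ), so the p-quantile of ln T is μ + z_p·σ.
ln(14) = 2.639 and ln(23) = 3.135; z_{0.16} = -0.9945, z_{0.5} = 0.
σ = (3.135 − 2.639)/(0 − (-0.9945)) = 0.499.
μ = 2.639 − (-0.9945)·0.499 = 3.135.

μ ≈ 3.135, σ ≈ 0.499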